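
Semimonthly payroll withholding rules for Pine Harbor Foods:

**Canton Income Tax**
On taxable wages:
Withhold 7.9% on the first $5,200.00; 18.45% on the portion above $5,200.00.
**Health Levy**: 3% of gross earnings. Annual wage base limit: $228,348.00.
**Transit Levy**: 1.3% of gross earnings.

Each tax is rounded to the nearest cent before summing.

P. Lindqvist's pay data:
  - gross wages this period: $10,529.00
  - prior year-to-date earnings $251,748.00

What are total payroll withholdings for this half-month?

Canton Income Tax: taxable = $10,529.00
  $410.80 + 18.45% × ($10,529.00 − $5,200.00) = $410.80 + 18.45% × $5,329.00 = $1,394.00
Health Levy: YTD $251,748.00 ≥ cap $228,348.00 → $0.00
Transit Levy: 1.3% × $10,529.00 = $136.88
Total: $1,394.00 + $0.00 + $136.88 = $1,530.88

$1,530.88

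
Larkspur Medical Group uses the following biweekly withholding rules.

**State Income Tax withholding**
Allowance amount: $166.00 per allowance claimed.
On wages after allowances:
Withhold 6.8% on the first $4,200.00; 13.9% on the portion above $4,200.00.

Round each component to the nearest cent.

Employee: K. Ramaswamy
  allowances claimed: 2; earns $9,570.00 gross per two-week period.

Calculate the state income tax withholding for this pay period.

State Income Tax: taxable = $9,570.00 − 2×$166.00 = $9,238.00
  $285.60 + 13.9% × ($9,238.00 − $4,200.00) = $285.60 + 13.9% × $5,038.00 = $985.88

$985.88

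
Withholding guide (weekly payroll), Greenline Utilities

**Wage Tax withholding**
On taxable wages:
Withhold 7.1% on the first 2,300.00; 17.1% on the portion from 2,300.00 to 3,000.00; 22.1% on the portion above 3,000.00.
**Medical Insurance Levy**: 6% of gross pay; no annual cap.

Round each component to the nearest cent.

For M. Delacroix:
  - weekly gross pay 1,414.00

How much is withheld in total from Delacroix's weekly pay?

185.23

Wage Tax: taxable = 1,414.00
  7.1% × 1,414.00 = 100.39
Medical Insurance Levy: 6% × 1,414.00 = 84.84
Total: 100.39 + 84.84 = 185.23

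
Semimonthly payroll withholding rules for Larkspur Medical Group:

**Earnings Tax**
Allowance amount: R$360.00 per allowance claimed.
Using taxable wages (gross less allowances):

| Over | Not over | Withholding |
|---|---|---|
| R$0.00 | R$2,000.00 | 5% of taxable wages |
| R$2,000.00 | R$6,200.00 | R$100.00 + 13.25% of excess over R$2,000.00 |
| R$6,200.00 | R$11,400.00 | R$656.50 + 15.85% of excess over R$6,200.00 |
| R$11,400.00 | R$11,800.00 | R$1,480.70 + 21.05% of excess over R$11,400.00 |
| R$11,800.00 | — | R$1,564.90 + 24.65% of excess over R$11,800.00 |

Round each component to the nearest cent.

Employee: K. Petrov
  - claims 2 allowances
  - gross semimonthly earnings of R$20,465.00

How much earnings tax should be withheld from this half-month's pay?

Earnings Tax: taxable = R$20,465.00 − 2×R$360.00 = R$19,745.00
  R$1,564.90 + 24.65% × (R$19,745.00 − R$11,800.00) = R$1,564.90 + 24.65% × R$7,945.00 = R$3,523.34

R$3,523.34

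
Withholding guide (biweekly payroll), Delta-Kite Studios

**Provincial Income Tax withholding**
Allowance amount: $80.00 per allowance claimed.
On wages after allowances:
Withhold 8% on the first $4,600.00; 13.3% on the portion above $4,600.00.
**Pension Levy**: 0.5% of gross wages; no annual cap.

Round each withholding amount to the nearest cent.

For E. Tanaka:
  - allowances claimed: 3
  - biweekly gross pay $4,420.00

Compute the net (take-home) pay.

$4,063.50

Provincial Income Tax: taxable = $4,420.00 − 3×$80.00 = $4,180.00
  8% × $4,180.00 = $334.40
Pension Levy: 0.5% × $4,420.00 = $22.10
Total withheld: $334.40 + $22.10 = $356.50
Net pay: $4,420.00 − $356.50 = $4,063.50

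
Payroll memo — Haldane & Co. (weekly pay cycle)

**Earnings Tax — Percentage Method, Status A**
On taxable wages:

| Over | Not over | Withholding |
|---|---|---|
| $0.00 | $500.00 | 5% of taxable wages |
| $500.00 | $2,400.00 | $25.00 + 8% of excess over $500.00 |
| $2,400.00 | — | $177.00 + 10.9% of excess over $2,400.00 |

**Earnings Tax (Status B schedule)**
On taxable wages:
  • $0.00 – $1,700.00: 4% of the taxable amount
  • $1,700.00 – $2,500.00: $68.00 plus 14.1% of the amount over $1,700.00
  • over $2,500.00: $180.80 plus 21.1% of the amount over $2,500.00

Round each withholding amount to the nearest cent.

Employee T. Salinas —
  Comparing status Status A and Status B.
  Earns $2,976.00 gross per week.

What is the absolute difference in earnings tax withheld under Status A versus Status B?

Earnings Tax (Status A): taxable = $2,976.00
  $177.00 + 10.9% × ($2,976.00 − $2,400.00) = $177.00 + 10.9% × $576.00 = $239.78
Earnings Tax (Status B): taxable = $2,976.00
  $180.80 + 21.1% × ($2,976.00 − $2,500.00) = $180.80 + 21.1% × $476.00 = $281.24
Difference: |$239.78 − $281.24| = $41.46 (higher under Status B)

$41.46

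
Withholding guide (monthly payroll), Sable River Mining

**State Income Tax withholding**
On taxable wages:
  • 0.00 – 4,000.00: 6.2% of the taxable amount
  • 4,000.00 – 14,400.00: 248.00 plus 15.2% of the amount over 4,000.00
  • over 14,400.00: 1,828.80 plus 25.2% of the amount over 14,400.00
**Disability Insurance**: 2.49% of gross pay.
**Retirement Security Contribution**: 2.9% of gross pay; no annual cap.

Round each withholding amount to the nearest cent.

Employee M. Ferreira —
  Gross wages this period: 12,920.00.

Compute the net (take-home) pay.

10,619.77

State Income Tax: taxable = 12,920.00
  248.00 + 15.2% × (12,920.00 − 4,000.00) = 248.00 + 15.2% × 8,920.00 = 1,603.84
Disability Insurance: 2.49% × 12,920.00 = 321.71
Retirement Security Contribution: 2.9% × 12,920.00 = 374.68
Total withheld: 1,603.84 + 321.71 + 374.68 = 2,300.23
Net pay: 12,920.00 − 2,300.23 = 10,619.77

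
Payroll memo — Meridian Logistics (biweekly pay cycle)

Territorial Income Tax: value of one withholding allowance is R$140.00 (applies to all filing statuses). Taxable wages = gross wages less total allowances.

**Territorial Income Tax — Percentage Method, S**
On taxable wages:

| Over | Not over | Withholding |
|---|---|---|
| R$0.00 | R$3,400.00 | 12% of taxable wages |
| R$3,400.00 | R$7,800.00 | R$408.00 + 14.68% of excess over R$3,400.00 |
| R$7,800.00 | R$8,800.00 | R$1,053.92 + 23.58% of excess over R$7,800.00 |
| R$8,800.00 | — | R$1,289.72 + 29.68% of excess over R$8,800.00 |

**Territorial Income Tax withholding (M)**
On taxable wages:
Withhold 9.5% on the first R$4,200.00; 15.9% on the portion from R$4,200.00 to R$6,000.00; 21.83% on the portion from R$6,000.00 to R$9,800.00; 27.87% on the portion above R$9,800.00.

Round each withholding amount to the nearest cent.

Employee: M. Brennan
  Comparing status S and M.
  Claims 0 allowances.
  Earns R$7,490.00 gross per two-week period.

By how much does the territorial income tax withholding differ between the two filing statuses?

Territorial Income Tax (S): taxable = R$7,490.00
  R$408.00 + 14.68% × (R$7,490.00 − R$3,400.00) = R$408.00 + 14.68% × R$4,090.00 = R$1,008.41
Territorial Income Tax (M): taxable = R$7,490.00
  R$685.20 + 21.83% × (R$7,490.00 − R$6,000.00) = R$685.20 + 21.83% × R$1,490.00 = R$1,010.47
Difference: |R$1,008.41 − R$1,010.47| = R$2.06 (higher under M)

R$2.06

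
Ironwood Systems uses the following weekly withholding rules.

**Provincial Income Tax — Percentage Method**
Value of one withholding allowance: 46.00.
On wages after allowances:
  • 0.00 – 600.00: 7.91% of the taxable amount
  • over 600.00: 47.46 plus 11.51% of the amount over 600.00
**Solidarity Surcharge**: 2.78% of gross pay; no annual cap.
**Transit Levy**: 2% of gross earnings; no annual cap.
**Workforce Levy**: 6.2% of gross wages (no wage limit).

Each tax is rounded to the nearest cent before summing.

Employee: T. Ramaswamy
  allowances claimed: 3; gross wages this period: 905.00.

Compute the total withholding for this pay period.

166.05

Provincial Income Tax: taxable = 905.00 − 3×46.00 = 767.00
  47.46 + 11.51% × (767.00 − 600.00) = 47.46 + 11.51% × 167.00 = 66.68
Solidarity Surcharge: 2.78% × 905.00 = 25.16
Transit Levy: 2% × 905.00 = 18.10
Workforce Levy: 6.2% × 905.00 = 56.11
Total: 66.68 + 25.16 + 18.10 + 56.11 = 166.05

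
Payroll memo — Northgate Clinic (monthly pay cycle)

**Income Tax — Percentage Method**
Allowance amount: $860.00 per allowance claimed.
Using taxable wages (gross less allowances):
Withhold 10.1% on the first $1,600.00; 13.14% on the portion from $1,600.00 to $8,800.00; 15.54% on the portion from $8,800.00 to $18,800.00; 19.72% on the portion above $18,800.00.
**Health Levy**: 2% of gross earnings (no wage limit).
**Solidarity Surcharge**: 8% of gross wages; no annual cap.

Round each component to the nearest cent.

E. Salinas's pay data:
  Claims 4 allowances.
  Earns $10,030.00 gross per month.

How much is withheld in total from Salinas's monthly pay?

$1,820.29

Income Tax: taxable = $10,030.00 − 4×$860.00 = $6,590.00
  $161.60 + 13.14% × ($6,590.00 − $1,600.00) = $161.60 + 13.14% × $4,990.00 = $817.29
Health Levy: 2% × $10,030.00 = $200.60
Solidarity Surcharge: 8% × $10,030.00 = $802.40
Total: $817.29 + $200.60 + $802.40 = $1,820.29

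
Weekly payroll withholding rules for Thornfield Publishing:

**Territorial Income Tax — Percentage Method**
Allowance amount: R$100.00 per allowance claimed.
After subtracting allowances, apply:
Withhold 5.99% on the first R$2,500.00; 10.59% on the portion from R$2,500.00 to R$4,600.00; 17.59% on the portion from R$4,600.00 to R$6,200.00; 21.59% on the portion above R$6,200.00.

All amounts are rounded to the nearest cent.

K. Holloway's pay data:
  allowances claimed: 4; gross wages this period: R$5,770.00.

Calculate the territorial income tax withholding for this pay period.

Territorial Income Tax: taxable = R$5,770.00 − 4×R$100.00 = R$5,370.00
  R$372.14 + 17.59% × (R$5,370.00 − R$4,600.00) = R$372.14 + 17.59% × R$770.00 = R$507.58

R$507.58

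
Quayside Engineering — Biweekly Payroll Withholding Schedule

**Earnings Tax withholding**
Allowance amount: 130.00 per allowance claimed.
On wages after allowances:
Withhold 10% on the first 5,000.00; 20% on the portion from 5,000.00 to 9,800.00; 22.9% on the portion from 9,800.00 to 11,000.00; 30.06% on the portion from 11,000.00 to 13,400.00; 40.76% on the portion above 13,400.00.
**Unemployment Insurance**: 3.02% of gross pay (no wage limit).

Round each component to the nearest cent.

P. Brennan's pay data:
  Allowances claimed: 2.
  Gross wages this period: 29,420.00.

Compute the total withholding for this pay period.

9,768.50

Earnings Tax: taxable = 29,420.00 − 2×130.00 = 29,160.00
  2,456.24 + 40.76% × (29,160.00 − 13,400.00) = 2,456.24 + 40.76% × 15,760.00 = 8,880.02
Unemployment Insurance: 3.02% × 29,420.00 = 888.48
Total: 8,880.02 + 888.48 = 9,768.50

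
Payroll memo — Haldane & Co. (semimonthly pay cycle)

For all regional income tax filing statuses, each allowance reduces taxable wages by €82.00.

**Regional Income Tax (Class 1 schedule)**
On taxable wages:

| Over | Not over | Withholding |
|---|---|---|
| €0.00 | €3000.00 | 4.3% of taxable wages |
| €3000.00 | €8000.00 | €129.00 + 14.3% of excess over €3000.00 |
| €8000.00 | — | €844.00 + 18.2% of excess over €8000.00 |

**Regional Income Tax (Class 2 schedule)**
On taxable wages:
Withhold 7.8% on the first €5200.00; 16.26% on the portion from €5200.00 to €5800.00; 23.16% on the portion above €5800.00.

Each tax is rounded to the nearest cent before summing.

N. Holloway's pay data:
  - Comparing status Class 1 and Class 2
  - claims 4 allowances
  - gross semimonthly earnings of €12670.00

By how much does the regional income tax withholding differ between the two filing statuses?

€384.05

Regional Income Tax (Class 1): taxable = €12670.00 − 4×€82.00 = €12342.00
  €844.00 + 18.2% × (€12342.00 − €8000.00) = €844.00 + 18.2% × €4342.00 = €1634.24
Regional Income Tax (Class 2): taxable = €12670.00 − 4×€82.00 = €12342.00
  €503.16 + 23.16% × (€12342.00 − €5800.00) = €503.16 + 23.16% × €6542.00 = €2018.29
Difference: |€1634.24 − €2018.29| = €384.05 (higher under Class 2)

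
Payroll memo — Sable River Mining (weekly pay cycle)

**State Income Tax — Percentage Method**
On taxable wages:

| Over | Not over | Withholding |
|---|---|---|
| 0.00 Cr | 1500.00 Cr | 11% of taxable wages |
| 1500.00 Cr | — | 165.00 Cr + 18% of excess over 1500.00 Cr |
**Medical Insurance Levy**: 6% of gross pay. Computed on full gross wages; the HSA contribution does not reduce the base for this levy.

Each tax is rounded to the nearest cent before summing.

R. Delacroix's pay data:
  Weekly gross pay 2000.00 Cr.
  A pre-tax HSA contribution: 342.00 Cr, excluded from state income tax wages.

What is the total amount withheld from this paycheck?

313.44 Cr

State Income Tax: taxable = 2000.00 Cr − 342.00 Cr = 1658.00 Cr
  165.00 Cr + 18% × (1658.00 Cr − 1500.00 Cr) = 165.00 Cr + 18% × 158.00 Cr = 193.44 Cr
Medical Insurance Levy: 6% × 2000.00 Cr = 120.00 Cr
Total: 193.44 Cr + 120.00 Cr = 313.44 Cr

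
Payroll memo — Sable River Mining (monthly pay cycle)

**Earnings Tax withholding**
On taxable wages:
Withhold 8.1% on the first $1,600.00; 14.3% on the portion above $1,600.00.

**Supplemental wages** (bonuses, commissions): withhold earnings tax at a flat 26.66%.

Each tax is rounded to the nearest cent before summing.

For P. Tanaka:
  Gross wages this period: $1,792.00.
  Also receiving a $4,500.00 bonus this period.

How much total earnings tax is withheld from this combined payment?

Earnings Tax: taxable = $1,792.00
  $129.60 + 14.3% × ($1,792.00 − $1,600.00) = $129.60 + 14.3% × $192.00 = $157.06
Supplemental (26.66% flat on bonus): 26.66% × $4,500.00 = $1,199.70
Total earnings tax: $157.06 + $1,199.70 = $1,356.76

$1,356.76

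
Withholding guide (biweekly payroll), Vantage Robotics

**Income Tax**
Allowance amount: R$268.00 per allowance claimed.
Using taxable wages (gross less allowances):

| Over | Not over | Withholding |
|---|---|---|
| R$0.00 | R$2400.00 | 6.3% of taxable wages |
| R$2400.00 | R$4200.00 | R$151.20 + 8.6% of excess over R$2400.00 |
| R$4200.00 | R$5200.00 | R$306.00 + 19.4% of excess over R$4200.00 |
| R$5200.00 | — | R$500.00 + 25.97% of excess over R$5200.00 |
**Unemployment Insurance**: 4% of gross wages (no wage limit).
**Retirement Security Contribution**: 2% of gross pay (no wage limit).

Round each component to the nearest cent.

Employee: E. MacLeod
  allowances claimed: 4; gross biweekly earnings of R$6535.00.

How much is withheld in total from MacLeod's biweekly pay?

R$960.40

Income Tax: taxable = R$6535.00 − 4×R$268.00 = R$5463.00
  R$500.00 + 25.97% × (R$5463.00 − R$5200.00) = R$500.00 + 25.97% × R$263.00 = R$568.30
Unemployment Insurance: 4% × R$6535.00 = R$261.40
Retirement Security Contribution: 2% × R$6535.00 = R$130.70
Total: R$568.30 + R$261.40 + R$130.70 = R$960.40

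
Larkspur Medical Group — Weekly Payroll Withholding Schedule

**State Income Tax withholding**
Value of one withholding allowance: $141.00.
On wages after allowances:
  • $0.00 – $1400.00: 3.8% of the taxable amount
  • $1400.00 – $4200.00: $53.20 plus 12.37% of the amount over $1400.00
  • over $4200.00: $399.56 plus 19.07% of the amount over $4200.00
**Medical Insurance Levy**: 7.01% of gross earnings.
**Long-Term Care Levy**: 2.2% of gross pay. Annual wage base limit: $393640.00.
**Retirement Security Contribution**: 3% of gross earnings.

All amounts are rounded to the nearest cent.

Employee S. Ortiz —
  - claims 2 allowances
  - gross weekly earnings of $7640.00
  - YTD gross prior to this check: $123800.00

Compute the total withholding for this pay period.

State Income Tax: taxable = $7640.00 − 2×$141.00 = $7358.00
  $399.56 + 19.07% × ($7358.00 − $4200.00) = $399.56 + 19.07% × $3158.00 = $1001.79
Medical Insurance Levy: 7.01% × $7640.00 = $535.56
Long-Term Care Levy: 2.2% × $7640.00 = $168.08
Retirement Security Contribution: 3% × $7640.00 = $229.20
Total: $1001.79 + $535.56 + $168.08 + $229.20 = $1934.63

$1934.63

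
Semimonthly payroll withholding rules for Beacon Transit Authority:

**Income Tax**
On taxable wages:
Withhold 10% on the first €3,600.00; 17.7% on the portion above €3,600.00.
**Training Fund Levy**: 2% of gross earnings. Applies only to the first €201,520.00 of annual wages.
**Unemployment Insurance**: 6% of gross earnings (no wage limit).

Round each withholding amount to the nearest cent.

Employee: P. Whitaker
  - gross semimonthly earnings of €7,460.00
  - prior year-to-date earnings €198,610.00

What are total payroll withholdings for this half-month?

Income Tax: taxable = €7,460.00
  €360.00 + 17.7% × (€7,460.00 − €3,600.00) = €360.00 + 17.7% × €3,860.00 = €1,043.22
Training Fund Levy: cap €201,520.00 − YTD €198,610.00 = €2,910.00 subject; 2% × €2,910.00 = €58.20
Unemployment Insurance: 6% × €7,460.00 = €447.60
Total: €1,043.22 + €58.20 + €447.60 = €1,549.02

€1,549.02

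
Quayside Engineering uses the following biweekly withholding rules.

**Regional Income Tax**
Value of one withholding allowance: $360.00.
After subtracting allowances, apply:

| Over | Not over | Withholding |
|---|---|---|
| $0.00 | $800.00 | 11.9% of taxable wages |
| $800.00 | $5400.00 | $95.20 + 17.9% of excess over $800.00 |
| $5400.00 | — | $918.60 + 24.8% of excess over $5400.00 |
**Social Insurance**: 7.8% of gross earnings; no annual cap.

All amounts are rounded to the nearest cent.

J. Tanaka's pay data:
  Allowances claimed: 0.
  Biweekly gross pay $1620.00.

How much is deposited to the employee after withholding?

Regional Income Tax: taxable = $1620.00
  $95.20 + 17.9% × ($1620.00 − $800.00) = $95.20 + 17.9% × $820.00 = $241.98
Social Insurance: 7.8% × $1620.00 = $126.36
Total withheld: $241.98 + $126.36 = $368.34
Net pay: $1620.00 − $368.34 = $1251.66

$1251.66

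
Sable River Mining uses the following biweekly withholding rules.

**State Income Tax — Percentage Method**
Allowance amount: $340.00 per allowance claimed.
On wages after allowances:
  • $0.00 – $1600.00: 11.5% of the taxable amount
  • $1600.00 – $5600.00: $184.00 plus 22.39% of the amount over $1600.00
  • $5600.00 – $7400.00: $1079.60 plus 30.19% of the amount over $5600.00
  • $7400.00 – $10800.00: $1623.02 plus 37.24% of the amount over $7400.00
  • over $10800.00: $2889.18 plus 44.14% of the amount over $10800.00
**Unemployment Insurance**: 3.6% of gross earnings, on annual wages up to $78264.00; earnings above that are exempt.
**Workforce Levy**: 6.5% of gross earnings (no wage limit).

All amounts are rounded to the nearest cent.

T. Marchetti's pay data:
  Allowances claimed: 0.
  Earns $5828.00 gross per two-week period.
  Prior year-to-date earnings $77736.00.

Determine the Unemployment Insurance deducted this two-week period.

Unemployment Insurance: cap $78264.00 − YTD $77736.00 = $528.00 subject; 3.6% × $528.00 = $19.01

$19.01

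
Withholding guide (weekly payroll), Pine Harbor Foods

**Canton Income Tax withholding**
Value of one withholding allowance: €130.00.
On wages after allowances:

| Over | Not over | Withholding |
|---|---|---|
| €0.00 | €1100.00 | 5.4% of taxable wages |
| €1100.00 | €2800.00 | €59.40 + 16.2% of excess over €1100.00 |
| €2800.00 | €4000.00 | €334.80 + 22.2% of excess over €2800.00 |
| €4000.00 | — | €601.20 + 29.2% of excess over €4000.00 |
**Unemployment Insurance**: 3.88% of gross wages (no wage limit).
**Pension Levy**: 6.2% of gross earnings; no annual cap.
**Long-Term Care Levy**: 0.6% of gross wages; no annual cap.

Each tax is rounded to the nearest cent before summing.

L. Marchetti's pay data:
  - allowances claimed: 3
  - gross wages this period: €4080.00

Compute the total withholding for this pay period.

€968.12

Canton Income Tax: taxable = €4080.00 − 3×€130.00 = €3690.00
  €334.80 + 22.2% × (€3690.00 − €2800.00) = €334.80 + 22.2% × €890.00 = €532.38
Unemployment Insurance: 3.88% × €4080.00 = €158.30
Pension Levy: 6.2% × €4080.00 = €252.96
Long-Term Care Levy: 0.6% × €4080.00 = €24.48
Total: €532.38 + €158.30 + €252.96 + €24.48 = €968.12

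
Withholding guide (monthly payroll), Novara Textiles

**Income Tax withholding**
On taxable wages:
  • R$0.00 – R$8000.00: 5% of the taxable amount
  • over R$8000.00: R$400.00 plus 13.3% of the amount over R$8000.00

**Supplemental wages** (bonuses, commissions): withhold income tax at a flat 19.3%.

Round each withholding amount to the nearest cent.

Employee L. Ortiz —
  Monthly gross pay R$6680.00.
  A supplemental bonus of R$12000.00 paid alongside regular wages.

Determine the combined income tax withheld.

R$2650.00

Income Tax: taxable = R$6680.00
  5% × R$6680.00 = R$334.00
Supplemental (19.3% flat on bonus): 19.3% × R$12000.00 = R$2316.00
Total income tax: R$334.00 + R$2316.00 = R$2650.00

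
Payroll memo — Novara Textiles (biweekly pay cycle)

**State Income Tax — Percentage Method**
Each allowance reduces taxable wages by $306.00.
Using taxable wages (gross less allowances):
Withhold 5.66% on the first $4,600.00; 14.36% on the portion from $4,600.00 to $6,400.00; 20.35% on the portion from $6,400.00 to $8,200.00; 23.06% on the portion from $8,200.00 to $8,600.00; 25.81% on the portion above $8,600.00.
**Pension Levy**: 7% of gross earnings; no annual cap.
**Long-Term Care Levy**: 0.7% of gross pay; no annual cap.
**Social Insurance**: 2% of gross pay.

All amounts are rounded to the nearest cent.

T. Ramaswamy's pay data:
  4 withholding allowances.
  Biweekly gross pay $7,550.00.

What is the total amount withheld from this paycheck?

$1,240.56

State Income Tax: taxable = $7,550.00 − 4×$306.00 = $6,326.00
  $260.36 + 14.36% × ($6,326.00 − $4,600.00) = $260.36 + 14.36% × $1,726.00 = $508.21
Pension Levy: 7% × $7,550.00 = $528.50
Long-Term Care Levy: 0.7% × $7,550.00 = $52.85
Social Insurance: 2% × $7,550.00 = $151.00
Total: $508.21 + $528.50 + $52.85 + $151.00 = $1,240.56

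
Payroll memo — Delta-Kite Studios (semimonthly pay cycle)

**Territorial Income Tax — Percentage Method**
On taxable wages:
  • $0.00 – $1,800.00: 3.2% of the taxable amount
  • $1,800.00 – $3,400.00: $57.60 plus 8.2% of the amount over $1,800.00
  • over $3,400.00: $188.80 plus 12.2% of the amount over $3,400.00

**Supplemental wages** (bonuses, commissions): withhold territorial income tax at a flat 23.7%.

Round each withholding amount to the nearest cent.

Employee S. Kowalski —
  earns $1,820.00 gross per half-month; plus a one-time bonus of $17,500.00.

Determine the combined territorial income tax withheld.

$4,206.74

Territorial Income Tax: taxable = $1,820.00
  $57.60 + 8.2% × ($1,820.00 − $1,800.00) = $57.60 + 8.2% × $20.00 = $59.24
Supplemental (23.7% flat on bonus): 23.7% × $17,500.00 = $4,147.50
Total territorial income tax: $59.24 + $4,147.50 = $4,206.74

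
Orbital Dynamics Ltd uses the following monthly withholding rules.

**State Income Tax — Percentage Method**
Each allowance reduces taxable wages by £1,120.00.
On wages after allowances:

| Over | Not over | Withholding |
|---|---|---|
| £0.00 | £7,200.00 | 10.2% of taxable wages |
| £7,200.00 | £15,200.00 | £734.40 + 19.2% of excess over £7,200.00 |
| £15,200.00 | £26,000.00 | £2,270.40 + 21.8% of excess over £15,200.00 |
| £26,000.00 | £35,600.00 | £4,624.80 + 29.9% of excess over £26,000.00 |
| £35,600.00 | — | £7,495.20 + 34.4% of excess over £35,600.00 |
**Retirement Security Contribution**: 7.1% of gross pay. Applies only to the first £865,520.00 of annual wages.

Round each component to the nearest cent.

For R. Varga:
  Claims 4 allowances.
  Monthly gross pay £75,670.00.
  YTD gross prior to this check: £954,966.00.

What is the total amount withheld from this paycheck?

£19,738.16

State Income Tax: taxable = £75,670.00 − 4×£1,120.00 = £71,190.00
  £7,495.20 + 34.4% × (£71,190.00 − £35,600.00) = £7,495.20 + 34.4% × £35,590.00 = £19,738.16
Retirement Security Contribution: YTD £954,966.00 ≥ cap £865,520.00 → £0.00
Total: £19,738.16 + £0.00 = £19,738.16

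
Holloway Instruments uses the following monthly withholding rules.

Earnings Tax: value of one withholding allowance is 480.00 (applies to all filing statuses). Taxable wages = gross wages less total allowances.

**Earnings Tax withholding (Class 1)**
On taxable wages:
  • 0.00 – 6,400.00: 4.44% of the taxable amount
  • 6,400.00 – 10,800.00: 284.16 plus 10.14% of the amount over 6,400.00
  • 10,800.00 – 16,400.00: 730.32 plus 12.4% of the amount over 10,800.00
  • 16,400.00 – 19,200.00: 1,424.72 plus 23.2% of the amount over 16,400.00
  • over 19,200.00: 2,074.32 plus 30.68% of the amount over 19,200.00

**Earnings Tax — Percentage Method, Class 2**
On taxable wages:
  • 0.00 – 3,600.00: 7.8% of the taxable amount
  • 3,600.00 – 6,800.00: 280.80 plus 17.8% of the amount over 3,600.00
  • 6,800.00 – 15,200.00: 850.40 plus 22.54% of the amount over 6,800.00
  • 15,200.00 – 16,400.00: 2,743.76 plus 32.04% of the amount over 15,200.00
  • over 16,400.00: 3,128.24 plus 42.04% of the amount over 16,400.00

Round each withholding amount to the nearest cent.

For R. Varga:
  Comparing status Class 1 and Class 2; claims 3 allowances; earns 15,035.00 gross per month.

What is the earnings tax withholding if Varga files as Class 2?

Earnings Tax (Class 2): taxable = 15,035.00 − 3×480.00 = 13,595.00
  850.40 + 22.54% × (13,595.00 − 6,800.00) = 850.40 + 22.54% × 6,795.00 = 2,381.99

2,381.99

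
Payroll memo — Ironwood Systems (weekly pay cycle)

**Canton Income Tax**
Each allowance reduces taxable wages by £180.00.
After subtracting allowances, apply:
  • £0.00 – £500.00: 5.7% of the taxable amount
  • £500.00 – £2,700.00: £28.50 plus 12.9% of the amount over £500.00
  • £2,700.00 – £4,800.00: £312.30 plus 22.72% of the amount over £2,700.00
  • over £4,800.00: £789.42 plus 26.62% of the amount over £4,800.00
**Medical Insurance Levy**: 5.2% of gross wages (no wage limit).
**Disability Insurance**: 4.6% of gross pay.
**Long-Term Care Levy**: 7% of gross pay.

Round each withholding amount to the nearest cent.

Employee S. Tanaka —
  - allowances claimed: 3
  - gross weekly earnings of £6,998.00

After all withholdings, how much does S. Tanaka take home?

£4,591.55

Canton Income Tax: taxable = £6,998.00 − 3×£180.00 = £6,458.00
  £789.42 + 26.62% × (£6,458.00 − £4,800.00) = £789.42 + 26.62% × £1,658.00 = £1,230.78
Medical Insurance Levy: 5.2% × £6,998.00 = £363.90
Disability Insurance: 4.6% × £6,998.00 = £321.91
Long-Term Care Levy: 7% × £6,998.00 = £489.86
Total withheld: £1,230.78 + £363.90 + £321.91 + £489.86 = £2,406.45
Net pay: £6,998.00 − £2,406.45 = £4,591.55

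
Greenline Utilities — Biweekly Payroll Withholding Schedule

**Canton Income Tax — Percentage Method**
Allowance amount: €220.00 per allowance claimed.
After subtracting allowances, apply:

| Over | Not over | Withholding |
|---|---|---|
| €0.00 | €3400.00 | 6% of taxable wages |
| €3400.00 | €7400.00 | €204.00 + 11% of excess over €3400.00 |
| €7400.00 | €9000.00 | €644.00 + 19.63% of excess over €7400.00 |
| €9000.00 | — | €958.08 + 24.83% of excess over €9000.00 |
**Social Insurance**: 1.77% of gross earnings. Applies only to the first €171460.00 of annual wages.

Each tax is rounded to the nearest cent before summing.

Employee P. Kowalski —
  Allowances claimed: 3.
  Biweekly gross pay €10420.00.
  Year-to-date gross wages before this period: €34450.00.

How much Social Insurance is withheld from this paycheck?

Social Insurance: 1.77% × €10420.00 = €184.43

€184.43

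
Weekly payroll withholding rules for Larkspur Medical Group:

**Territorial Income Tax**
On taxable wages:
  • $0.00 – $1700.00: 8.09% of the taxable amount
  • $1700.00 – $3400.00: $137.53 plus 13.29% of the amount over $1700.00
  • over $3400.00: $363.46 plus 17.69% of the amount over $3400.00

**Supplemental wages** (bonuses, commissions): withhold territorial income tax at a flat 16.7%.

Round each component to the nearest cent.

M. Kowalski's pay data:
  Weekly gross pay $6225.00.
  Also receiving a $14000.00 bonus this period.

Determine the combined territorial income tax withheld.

Territorial Income Tax: taxable = $6225.00
  $363.46 + 17.69% × ($6225.00 − $3400.00) = $363.46 + 17.69% × $2825.00 = $863.20
Supplemental (16.7% flat on bonus): 16.7% × $14000.00 = $2338.00
Total territorial income tax: $863.20 + $2338.00 = $3201.20

$3201.20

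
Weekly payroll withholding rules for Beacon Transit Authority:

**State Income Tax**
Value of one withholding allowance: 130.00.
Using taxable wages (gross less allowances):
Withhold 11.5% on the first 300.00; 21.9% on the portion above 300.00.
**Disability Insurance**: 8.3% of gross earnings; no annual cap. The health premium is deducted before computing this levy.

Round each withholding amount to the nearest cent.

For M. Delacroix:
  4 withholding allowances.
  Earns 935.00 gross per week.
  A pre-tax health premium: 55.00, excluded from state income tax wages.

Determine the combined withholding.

State Income Tax: taxable = 935.00 − 55.00 − 4×130.00 = 360.00
  34.50 + 21.9% × (360.00 − 300.00) = 34.50 + 21.9% × 60.00 = 47.64
Disability Insurance: 8.3% × 880.00 = 73.04
Total: 47.64 + 73.04 = 120.68

120.68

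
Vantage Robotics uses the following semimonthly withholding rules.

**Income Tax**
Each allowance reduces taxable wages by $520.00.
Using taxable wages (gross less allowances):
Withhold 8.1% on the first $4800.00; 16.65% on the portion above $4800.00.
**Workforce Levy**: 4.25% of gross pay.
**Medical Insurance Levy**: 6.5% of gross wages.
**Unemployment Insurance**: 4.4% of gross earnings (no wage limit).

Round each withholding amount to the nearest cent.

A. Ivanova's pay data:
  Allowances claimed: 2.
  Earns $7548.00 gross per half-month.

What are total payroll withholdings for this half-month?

$1816.70

Income Tax: taxable = $7548.00 − 2×$520.00 = $6508.00
  $388.80 + 16.65% × ($6508.00 − $4800.00) = $388.80 + 16.65% × $1708.00 = $673.18
Workforce Levy: 4.25% × $7548.00 = $320.79
Medical Insurance Levy: 6.5% × $7548.00 = $490.62
Unemployment Insurance: 4.4% × $7548.00 = $332.11
Total: $673.18 + $320.79 + $490.62 + $332.11 = $1816.70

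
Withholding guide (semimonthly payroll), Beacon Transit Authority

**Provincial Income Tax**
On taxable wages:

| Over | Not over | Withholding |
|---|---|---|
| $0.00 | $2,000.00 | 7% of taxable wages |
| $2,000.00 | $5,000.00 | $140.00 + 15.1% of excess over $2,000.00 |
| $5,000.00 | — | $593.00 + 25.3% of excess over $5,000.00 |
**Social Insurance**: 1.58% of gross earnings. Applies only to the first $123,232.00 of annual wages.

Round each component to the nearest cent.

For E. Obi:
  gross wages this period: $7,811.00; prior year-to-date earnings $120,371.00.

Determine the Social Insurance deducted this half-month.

Social Insurance: cap $123,232.00 − YTD $120,371.00 = $2,861.00 subject; 1.58% × $2,861.00 = $45.20

$45.20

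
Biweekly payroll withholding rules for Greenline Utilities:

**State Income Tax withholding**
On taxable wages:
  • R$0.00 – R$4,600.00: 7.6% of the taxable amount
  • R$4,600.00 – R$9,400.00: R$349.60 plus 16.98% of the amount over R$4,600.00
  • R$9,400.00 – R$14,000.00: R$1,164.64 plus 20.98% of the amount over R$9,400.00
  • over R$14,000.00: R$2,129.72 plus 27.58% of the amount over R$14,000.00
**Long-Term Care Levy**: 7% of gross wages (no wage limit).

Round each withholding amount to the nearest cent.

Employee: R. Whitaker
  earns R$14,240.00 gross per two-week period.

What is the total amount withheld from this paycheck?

R$3,192.71

State Income Tax: taxable = R$14,240.00
  R$2,129.72 + 27.58% × (R$14,240.00 − R$14,000.00) = R$2,129.72 + 27.58% × R$240.00 = R$2,195.91
Long-Term Care Levy: 7% × R$14,240.00 = R$996.80
Total: R$2,195.91 + R$996.80 = R$3,192.71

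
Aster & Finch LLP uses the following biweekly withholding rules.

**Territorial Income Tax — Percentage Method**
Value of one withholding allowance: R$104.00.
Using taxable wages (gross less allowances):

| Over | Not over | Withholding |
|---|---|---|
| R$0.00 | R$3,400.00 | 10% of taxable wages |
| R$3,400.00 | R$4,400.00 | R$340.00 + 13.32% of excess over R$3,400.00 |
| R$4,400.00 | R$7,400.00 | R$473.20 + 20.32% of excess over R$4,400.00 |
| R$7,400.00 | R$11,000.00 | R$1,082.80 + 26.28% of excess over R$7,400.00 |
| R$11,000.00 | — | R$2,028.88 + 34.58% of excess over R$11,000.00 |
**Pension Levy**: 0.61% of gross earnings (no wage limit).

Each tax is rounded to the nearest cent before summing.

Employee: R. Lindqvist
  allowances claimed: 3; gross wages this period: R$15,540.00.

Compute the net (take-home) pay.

Territorial Income Tax: taxable = R$15,540.00 − 3×R$104.00 = R$15,228.00
  R$2,028.88 + 34.58% × (R$15,228.00 − R$11,000.00) = R$2,028.88 + 34.58% × R$4,228.00 = R$3,490.92
Pension Levy: 0.61% × R$15,540.00 = R$94.79
Total withheld: R$3,490.92 + R$94.79 = R$3,585.71
Net pay: R$15,540.00 − R$3,585.71 = R$11,954.29

R$11,954.29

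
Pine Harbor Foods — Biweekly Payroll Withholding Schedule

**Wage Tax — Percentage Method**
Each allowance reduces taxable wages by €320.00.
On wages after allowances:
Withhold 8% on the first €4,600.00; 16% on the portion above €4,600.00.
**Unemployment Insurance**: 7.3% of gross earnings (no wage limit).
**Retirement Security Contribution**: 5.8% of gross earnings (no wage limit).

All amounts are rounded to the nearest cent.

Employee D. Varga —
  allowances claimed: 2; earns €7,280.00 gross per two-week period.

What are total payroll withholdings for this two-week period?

Wage Tax: taxable = €7,280.00 − 2×€320.00 = €6,640.00
  €368.00 + 16% × (€6,640.00 − €4,600.00) = €368.00 + 16% × €2,040.00 = €694.40
Unemployment Insurance: 7.3% × €7,280.00 = €531.44
Retirement Security Contribution: 5.8% × €7,280.00 = €422.24
Total: €694.40 + €531.44 + €422.24 = €1,648.08

€1,648.08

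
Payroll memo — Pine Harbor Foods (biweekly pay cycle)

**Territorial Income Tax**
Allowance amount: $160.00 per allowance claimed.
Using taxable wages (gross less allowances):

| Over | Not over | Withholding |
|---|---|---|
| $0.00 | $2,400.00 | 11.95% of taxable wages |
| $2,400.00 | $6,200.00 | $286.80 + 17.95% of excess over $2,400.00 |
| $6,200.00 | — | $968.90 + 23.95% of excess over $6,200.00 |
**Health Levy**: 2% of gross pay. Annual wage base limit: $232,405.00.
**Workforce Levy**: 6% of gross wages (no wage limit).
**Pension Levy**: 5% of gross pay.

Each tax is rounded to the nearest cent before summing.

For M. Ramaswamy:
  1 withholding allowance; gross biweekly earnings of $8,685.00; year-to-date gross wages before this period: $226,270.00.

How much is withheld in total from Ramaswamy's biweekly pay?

Territorial Income Tax: taxable = $8,685.00 − 1×$160.00 = $8,525.00
  $968.90 + 23.95% × ($8,525.00 − $6,200.00) = $968.90 + 23.95% × $2,325.00 = $1,525.74
Health Levy: cap $232,405.00 − YTD $226,270.00 = $6,135.00 subject; 2% × $6,135.00 = $122.70
Workforce Levy: 6% × $8,685.00 = $521.10
Pension Levy: 5% × $8,685.00 = $434.25
Total: $1,525.74 + $122.70 + $521.10 + $434.25 = $2,603.79

$2,603.79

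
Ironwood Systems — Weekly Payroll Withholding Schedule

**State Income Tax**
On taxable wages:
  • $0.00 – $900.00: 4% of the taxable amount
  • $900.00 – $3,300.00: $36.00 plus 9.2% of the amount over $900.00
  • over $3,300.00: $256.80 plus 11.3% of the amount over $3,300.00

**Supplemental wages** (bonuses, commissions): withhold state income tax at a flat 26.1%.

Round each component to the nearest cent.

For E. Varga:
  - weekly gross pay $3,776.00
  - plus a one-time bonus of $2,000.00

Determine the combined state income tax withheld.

State Income Tax: taxable = $3,776.00
  $256.80 + 11.3% × ($3,776.00 − $3,300.00) = $256.80 + 11.3% × $476.00 = $310.59
Supplemental (26.1% flat on bonus): 26.1% × $2,000.00 = $522.00
Total state income tax: $310.59 + $522.00 = $832.59

$832.59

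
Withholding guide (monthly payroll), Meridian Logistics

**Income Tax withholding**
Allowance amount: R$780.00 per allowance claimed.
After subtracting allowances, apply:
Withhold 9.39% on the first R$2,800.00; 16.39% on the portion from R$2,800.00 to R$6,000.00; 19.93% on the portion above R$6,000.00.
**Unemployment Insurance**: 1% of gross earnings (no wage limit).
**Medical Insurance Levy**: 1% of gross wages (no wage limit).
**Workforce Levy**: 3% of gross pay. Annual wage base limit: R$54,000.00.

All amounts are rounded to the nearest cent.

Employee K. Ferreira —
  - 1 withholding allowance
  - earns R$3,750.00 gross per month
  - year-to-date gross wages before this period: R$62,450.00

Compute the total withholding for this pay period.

Income Tax: taxable = R$3,750.00 − 1×R$780.00 = R$2,970.00
  R$262.92 + 16.39% × (R$2,970.00 − R$2,800.00) = R$262.92 + 16.39% × R$170.00 = R$290.78
Unemployment Insurance: 1% × R$3,750.00 = R$37.50
Medical Insurance Levy: 1% × R$3,750.00 = R$37.50
Workforce Levy: YTD R$62,450.00 ≥ cap R$54,000.00 → R$0.00
Total: R$290.78 + R$37.50 + R$37.50 + R$0.00 = R$365.78

R$365.78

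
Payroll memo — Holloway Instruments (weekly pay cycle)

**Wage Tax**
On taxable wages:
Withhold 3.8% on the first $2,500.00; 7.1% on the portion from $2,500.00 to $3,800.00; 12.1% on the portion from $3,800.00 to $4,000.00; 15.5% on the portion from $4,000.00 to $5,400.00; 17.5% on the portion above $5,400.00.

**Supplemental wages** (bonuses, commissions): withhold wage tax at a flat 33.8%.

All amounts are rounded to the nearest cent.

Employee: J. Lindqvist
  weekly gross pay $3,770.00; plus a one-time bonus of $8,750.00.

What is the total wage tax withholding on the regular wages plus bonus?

Wage Tax: taxable = $3,770.00
  $95.00 + 7.1% × ($3,770.00 − $2,500.00) = $95.00 + 7.1% × $1,270.00 = $185.17
Supplemental (33.8% flat on bonus): 33.8% × $8,750.00 = $2,957.50
Total wage tax: $185.17 + $2,957.50 = $3,142.67

$3,142.67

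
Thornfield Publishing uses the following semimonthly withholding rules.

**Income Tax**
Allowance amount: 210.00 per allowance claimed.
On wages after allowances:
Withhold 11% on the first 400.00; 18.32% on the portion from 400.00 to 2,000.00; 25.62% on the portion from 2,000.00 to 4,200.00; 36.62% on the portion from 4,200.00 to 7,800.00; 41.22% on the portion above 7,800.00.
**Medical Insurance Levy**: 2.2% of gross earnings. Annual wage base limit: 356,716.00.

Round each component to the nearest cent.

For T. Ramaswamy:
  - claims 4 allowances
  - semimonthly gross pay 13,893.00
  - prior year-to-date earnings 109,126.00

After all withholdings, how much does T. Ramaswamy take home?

Income Tax: taxable = 13,893.00 − 4×210.00 = 13,053.00
  2,219.08 + 41.22% × (13,053.00 − 7,800.00) = 2,219.08 + 41.22% × 5,253.00 = 4,384.37
Medical Insurance Levy: 2.2% × 13,893.00 = 305.65
Total withheld: 4,384.37 + 305.65 = 4,690.02
Net pay: 13,893.00 − 4,690.02 = 9,202.98

9,202.98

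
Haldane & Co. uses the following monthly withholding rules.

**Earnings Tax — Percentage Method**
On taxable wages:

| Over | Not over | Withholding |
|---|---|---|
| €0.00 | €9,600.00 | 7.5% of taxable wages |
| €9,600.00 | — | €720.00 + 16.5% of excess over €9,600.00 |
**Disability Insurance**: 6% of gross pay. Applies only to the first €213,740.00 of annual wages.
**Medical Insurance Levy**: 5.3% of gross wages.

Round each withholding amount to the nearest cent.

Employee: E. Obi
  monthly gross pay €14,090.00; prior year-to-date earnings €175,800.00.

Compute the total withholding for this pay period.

Earnings Tax: taxable = €14,090.00
  €720.00 + 16.5% × (€14,090.00 − €9,600.00) = €720.00 + 16.5% × €4,490.00 = €1,460.85
Disability Insurance: 6% × €14,090.00 = €845.40
Medical Insurance Levy: 5.3% × €14,090.00 = €746.77
Total: €1,460.85 + €845.40 + €746.77 = €3,053.02

€3,053.02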